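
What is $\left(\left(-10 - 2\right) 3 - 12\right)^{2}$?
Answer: $2304$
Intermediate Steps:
$\left(\left(-10 - 2\right) 3 - 12\right)^{2} = \left(\left(-12\right) 3 - 12\right)^{2} = \left(-36 - 12\right)^{2} = \left(-48\right)^{2} = 2304$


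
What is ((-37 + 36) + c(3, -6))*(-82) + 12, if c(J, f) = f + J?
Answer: 340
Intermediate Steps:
c(J, f) = J + f
((-37 + 36) + c(3, -6))*(-82) + 12 = ((-37 + 36) + (3 - 6))*(-82) + 12 = (-1 - 3)*(-82) + 12 = -4*(-82) + 12 = 328 + 12 = 340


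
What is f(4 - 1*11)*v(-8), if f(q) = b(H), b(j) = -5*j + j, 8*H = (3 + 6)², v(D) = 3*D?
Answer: 972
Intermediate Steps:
H = 81/8 (H = (3 + 6)²/8 = (⅛)*9² = (⅛)*81 = 81/8 ≈ 10.125)
b(j) = -4*j
f(q) = -81/2 (f(q) = -4*81/8 = -81/2)
f(4 - 1*11)*v(-8) = -243*(-8)/2 = -81/2*(-24) = 972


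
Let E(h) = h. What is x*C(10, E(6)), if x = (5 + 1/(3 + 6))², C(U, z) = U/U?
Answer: 2116/81 ≈ 26.123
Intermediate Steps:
C(U, z) = 1
x = 2116/81 (x = (5 + 1/9)² = (5 + ⅑)² = (46/9)² = 2116/81 ≈ 26.123)
x*C(10, E(6)) = (2116/81)*1 = 2116/81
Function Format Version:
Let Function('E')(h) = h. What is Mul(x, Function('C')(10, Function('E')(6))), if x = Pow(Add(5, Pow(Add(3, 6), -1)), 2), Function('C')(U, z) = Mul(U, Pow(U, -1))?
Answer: Rational(2116, 81) ≈ 26.123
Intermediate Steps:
Function('C')(U, z) = 1
x = Rational(2116, 81) (x = Pow(Add(5, Pow(9, -1)), 2) = Pow(Add(5, Rational(1, 9)), 2) = Pow(Rational(46, 9), 2) = Rational(2116, 81) ≈ 26.123)
Mul(x, Function('C')(10, Function('E')(6))) = Mul(Rational(2116, 81), 1) = Rational(2116, 81)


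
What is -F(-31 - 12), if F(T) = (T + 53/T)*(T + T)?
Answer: -3804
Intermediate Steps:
F(T) = 2*T*(T + 53/T) (F(T) = (T + 53/T)*(2*T) = 2*T*(T + 53/T))
-F(-31 - 12) = -(106 + 2*(-31 - 12)²) = -(106 + 2*(-43)²) = -(106 + 2*1849) = -(106 + 3698) = -1*3804 = -3804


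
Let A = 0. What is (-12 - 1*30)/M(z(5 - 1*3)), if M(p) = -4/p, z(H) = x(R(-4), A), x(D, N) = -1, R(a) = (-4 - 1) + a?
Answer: -21/2 ≈ -10.500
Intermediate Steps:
R(a) = -5 + a
z(H) = -1
(-12 - 1*30)/M(z(5 - 1*3)) = (-12 - 1*30)/((-4/(-1))) = (-12 - 30)/((-4*(-1))) = -42/4 = -42*1/4 = -21/2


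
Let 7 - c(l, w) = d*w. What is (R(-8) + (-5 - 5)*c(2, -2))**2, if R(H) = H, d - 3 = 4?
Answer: 47524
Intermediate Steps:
d = 7 (d = 3 + 4 = 7)
c(l, w) = 7 - 7*w
(R(-8) + (-5 - 5)*c(2, -2))**2 = (-8 + (-5 - 5)*(7 - 7*(-2)))**2 = (-8 - 10*(7 + 14))**2 = (-8 - 10*21)**2 = (-8 - 210)**2 = (-218)**2 = 47524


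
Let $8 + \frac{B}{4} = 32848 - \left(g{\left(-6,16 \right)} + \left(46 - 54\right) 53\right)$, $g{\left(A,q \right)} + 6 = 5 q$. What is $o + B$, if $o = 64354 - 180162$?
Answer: $16952$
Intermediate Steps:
$g{\left(A,q \right)} = -6 + 5 q$
$o = -115808$
$B = 132760$ ($B = -32 + 4 \left(32848 - \left(\left(-6 + 5 \cdot 16\right) + \left(46 - 54\right) 53\right)\right) = -32 + 4 \left(32848 - \left(\left(-6 + 80\right) + \left(46 - 54\right) 53\right)\right) = -32 + 4 \left(32848 - \left(74 - 424\right)\right) = -32 + 4 \left(32848 - -350\right) = -32 + 4 \left(32848 + 350\right) = -32 + 4 \cdot 33198 = -32 + 132792 = 132760$)
$o + B = -115808 + 132760 = 16952$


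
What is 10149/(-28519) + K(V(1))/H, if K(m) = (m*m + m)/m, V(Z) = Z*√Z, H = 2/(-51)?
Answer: -1464618/28519 ≈ -51.356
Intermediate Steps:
H = -2/51 (H = 2*(-1/51) = -2/51 ≈ -0.039216)
V(Z) = Z^(3/2)
K(m) = (m + m²)/m (K(m) = (m² + m)/m = (m + m²)/m)
10149/(-28519) + K(V(1))/H = 10149/(-28519) + (1 + 1^(3/2))/(-2/51) = 10149*(-1/28519) + (1 + 1)*(-51/2) = -10149/28519 + 2*(-51/2) = -10149/28519 - 51 = -1464618/28519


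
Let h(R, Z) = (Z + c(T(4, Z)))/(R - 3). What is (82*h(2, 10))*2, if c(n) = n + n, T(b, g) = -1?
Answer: -1312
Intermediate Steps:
c(n) = 2*n
h(R, Z) = (-2 + Z)/(-3 + R) (h(R, Z) = (Z + 2*(-1))/(R - 3) = (Z - 2)/(-3 + R) = (-2 + Z)/(-3 + R))
(82*h(2, 10))*2 = (82*((-2 + 10)/(-3 + 2)))*2 = (82*(8/(-1)))*2 = (82*(-1*8))*2 = (82*(-8))*2 = -656*2 = -1312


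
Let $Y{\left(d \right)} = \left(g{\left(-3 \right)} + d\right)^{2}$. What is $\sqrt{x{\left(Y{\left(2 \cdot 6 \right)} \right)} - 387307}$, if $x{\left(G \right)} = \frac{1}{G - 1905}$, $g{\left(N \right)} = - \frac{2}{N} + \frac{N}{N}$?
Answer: $\frac{i \sqrt{23154693556762}}{7732} \approx 622.34 i$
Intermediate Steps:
$g{\left(N \right)} = 1 - \frac{2}{N}$ ($g{\left(N \right)} = - \frac{2}{N} + 1 = 1 - \frac{2}{N}$)
$Y{\left(d \right)} = \left(\frac{5}{3} + d\right)^{2}$ ($Y{\left(d \right)} = \left(\frac{-2 - 3}{-3} + d\right)^{2} = \left(\left(- \frac{1}{3}\right) \left(-5\right) + d\right)^{2} = \left(\frac{5}{3} + d\right)^{2}$)
$x{\left(G \right)} = \frac{1}{-1905 + G}$
$\sqrt{x{\left(Y{\left(2 \cdot 6 \right)} \right)} - 387307} = \sqrt{\frac{1}{-1905 + \frac{\left(5 + 3 \cdot 2 \cdot 6\right)^{2}}{9}} - 387307} = \sqrt{\frac{1}{-1905 + \frac{\left(5 + 3 \cdot 12\right)^{2}}{9}} - 387307} = \sqrt{\frac{1}{-1905 + \frac{\left(5 + 36\right)^{2}}{9}} - 387307} = \sqrt{\frac{1}{-1905 + \frac{41^{2}}{9}} - 387307} = \sqrt{\frac{1}{-1905 + \frac{1}{9} \cdot 1681} - 387307} = \sqrt{\frac{1}{-1905 + \frac{1681}{9}} - 387307} = \sqrt{\frac{1}{- \frac{15464}{9}} - 387307} = \sqrt{- \frac{9}{15464} - 387307} = \sqrt{- \frac{5989315457}{15464}} = \frac{i \sqrt{23154693556762}}{7732}$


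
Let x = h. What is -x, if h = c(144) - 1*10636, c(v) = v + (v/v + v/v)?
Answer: 10490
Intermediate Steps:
c(v) = 2 + v (c(v) = v + (1 + 1) = v + 2 = 2 + v)
h = -10490 (h = (2 + 144) - 1*10636 = 146 - 10636 = -10490)
x = -10490
-x = -1*(-10490) = 10490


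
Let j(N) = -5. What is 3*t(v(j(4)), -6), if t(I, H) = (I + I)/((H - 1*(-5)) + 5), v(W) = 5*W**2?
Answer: 375/2 ≈ 187.50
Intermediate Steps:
t(I, H) = 2*I/(10 + H) (t(I, H) = (2*I)/((H + 5) + 5) = (2*I)/((5 + H) + 5) = (2*I)/(10 + H) = 2*I/(10 + H))
3*t(v(j(4)), -6) = 3*(2*(5*(-5)**2)/(10 - 6)) = 3*(2*(5*25)/4) = 3*(2*125*(1/4)) = 3*(125/2) = 375/2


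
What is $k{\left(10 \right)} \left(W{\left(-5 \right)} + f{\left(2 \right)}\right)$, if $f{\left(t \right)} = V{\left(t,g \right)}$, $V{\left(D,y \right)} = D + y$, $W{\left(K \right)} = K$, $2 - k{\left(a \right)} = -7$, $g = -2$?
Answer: $-45$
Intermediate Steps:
$k{\left(a \right)} = 9$ ($k{\left(a \right)} = 2 - -7 = 2 + 7 = 9$)
$f{\left(t \right)} = -2 + t$ ($f{\left(t \right)} = t - 2 = -2 + t$)
$k{\left(10 \right)} \left(W{\left(-5 \right)} + f{\left(2 \right)}\right) = 9 \left(-5 + \left(-2 + 2\right)\right) = 9 \left(-5 + 0\right) = 9 \left(-5\right) = -45$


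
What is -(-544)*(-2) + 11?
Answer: -1077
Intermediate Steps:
-(-544)*(-2) + 11 = -17*64 + 11 = -1088 + 11 = -1077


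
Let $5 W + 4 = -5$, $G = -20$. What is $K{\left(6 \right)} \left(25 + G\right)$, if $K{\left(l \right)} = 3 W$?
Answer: $-27$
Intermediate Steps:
$W = - \frac{9}{5}$ ($W = - \frac{4}{5} + \frac{1}{5} \left(-5\right) = - \frac{4}{5} - 1 = - \frac{9}{5} \approx -1.8$)
$K{\left(l \right)} = - \frac{27}{5}$ ($K{\left(l \right)} = 3 \left(- \frac{9}{5}\right) = - \frac{27}{5}$)
$K{\left(6 \right)} \left(25 + G\right) = - \frac{27 \left(25 - 20\right)}{5} = \left(- \frac{27}{5}\right) 5 = -27$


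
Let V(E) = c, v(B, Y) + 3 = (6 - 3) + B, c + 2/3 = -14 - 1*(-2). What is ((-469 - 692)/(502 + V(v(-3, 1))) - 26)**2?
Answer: 1734805801/2155024 ≈ 805.00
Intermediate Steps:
c = -38/3 (c = -2/3 + (-14 - 1*(-2)) = -2/3 + (-14 + 2) = -2/3 - 12 = -38/3 ≈ -12.667)
v(B, Y) = B (v(B, Y) = -3 + ((6 - 3) + B) = -3 + (3 + B) = B)
V(E) = -38/3
((-469 - 692)/(502 + V(v(-3, 1))) - 26)**2 = ((-469 - 692)/(502 - 38/3) - 26)**2 = (-1161/1468/3 - 26)**2 = (-1161*3/1468 - 26)**2 = (-3483/1468 - 26)**2 = (-41651/1468)**2 = 1734805801/2155024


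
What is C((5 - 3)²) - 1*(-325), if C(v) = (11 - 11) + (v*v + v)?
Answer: 345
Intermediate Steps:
C(v) = v + v² (C(v) = 0 + (v² + v) = 0 + (v + v²) = v + v²)
C((5 - 3)²) - 1*(-325) = (5 - 3)²*(1 + (5 - 3)²) - 1*(-325) = 2²*(1 + 2²) + 325 = 4*(1 + 4) + 325 = 4*5 + 325 = 20 + 325 = 345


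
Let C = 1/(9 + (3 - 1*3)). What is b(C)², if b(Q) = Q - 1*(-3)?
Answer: 784/81 ≈ 9.6790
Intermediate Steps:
C = ⅑ (C = 1/(9 + (3 - 3)) = 1/(9 + 0) = 1/9 = ⅑ ≈ 0.11111)
b(Q) = 3 + Q (b(Q) = Q + 3 = 3 + Q)
b(C)² = (3 + ⅑)² = (28/9)² = 784/81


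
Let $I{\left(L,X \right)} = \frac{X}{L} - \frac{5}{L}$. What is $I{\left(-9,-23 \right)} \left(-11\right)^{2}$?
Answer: $\frac{3388}{9} \approx 376.44$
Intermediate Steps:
$I{\left(L,X \right)} = - \frac{5}{L} + \frac{X}{L}$
$I{\left(-9,-23 \right)} \left(-11\right)^{2} = \frac{-5 - 23}{-9} \left(-11\right)^{2} = \left(- \frac{1}{9}\right) \left(-28\right) 121 = \frac{28}{9} \cdot 121 = \frac{3388}{9}$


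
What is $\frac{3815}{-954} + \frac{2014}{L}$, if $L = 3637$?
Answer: $- \frac{11953799}{3469698} \approx -3.4452$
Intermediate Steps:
$\frac{3815}{-954} + \frac{2014}{L} = \frac{3815}{-954} + \frac{2014}{3637} = 3815 \left(- \frac{1}{954}\right) + 2014 \cdot \frac{1}{3637} = - \frac{3815}{954} + \frac{2014}{3637} = - \frac{11953799}{3469698}$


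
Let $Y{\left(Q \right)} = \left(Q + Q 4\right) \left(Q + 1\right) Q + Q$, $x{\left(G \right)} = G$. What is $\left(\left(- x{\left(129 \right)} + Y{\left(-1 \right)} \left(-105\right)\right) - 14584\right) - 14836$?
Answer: $-29444$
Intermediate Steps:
$Y{\left(Q \right)} = Q + 5 Q^{2} \left(1 + Q\right)$ ($Y{\left(Q \right)} = \left(Q + 4 Q\right) \left(1 + Q\right) Q + Q = 5 Q \left(1 + Q\right) Q + Q = 5 Q^{2} \left(1 + Q\right) + Q = Q + 5 Q^{2} \left(1 + Q\right)$)
$\left(\left(- x{\left(129 \right)} + Y{\left(-1 \right)} \left(-105\right)\right) - 14584\right) - 14836 = \left(\left(\left(-1\right) 129 + - (1 + 5 \left(-1\right) + 5 \left(-1\right)^{2}) \left(-105\right)\right) - 14584\right) - 14836 = \left(\left(-129 + - (1 - 5 + 5 \cdot 1) \left(-105\right)\right) - 14584\right) - 14836 = \left(\left(-129 + - (1 - 5 + 5) \left(-105\right)\right) - 14584\right) - 14836 = \left(\left(-129 + \left(-1\right) 1 \left(-105\right)\right) - 14584\right) - 14836 = \left(\left(-129 - -105\right) - 14584\right) - 14836 = \left(\left(-129 + 105\right) - 14584\right) - 14836 = \left(-24 - 14584\right) - 14836 = -14608 - 14836 = -29444$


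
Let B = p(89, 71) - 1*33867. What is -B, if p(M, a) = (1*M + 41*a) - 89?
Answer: 30956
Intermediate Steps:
p(M, a) = -89 + M + 41*a (p(M, a) = (M + 41*a) - 89 = -89 + M + 41*a)
B = -30956 (B = (-89 + 89 + 41*71) - 1*33867 = (-89 + 89 + 2911) - 33867 = 2911 - 33867 = -30956)
-B = -1*(-30956) = 30956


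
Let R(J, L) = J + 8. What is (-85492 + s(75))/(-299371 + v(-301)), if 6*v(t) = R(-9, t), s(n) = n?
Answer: 512502/1796227 ≈ 0.28532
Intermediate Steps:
R(J, L) = 8 + J
v(t) = -⅙ (v(t) = (8 - 9)/6 = (⅙)*(-1) = -⅙)
(-85492 + s(75))/(-299371 + v(-301)) = (-85492 + 75)/(-299371 - ⅙) = -85417/(-1796227/6) = -85417*(-6/1796227) = 512502/1796227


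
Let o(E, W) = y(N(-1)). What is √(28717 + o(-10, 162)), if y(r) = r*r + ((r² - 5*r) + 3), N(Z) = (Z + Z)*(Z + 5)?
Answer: 2*√7222 ≈ 169.96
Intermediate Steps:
N(Z) = 2*Z*(5 + Z) (N(Z) = (2*Z)*(5 + Z) = 2*Z*(5 + Z))
y(r) = 3 - 5*r + 2*r² (y(r) = r² + (3 + r² - 5*r) = 3 - 5*r + 2*r²)
o(E, W) = 171 (o(E, W) = 3 - 10*(-1)*(5 - 1) + 2*(2*(-1)*(5 - 1))² = 3 - 10*(-1)*4 + 2*(2*(-1)*4)² = 3 - 5*(-8) + 2*(-8)² = 3 + 40 + 2*64 = 3 + 40 + 128 = 171)
√(28717 + o(-10, 162)) = √(28717 + 171) = √28888 = 2*√7222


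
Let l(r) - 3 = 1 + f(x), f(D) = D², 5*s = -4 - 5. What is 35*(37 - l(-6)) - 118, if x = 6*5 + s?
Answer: -133982/5 ≈ -26796.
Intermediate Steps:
s = -9/5 (s = (-4 - 5)/5 = (⅕)*(-9) = -9/5 ≈ -1.8000)
x = 141/5 (x = 6*5 - 9/5 = 30 - 9/5 = 141/5 ≈ 28.200)
l(r) = 19981/25 (l(r) = 3 + (1 + (141/5)²) = 3 + (1 + 19881/25) = 3 + 19906/25 = 19981/25)
35*(37 - l(-6)) - 118 = 35*(37 - 1*19981/25) - 118 = 35*(37 - 19981/25) - 118 = 35*(-19056/25) - 118 = -133392/5 - 118 = -133982/5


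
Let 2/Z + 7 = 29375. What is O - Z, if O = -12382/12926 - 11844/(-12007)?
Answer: 32409794299/1139496622844 ≈ 0.028442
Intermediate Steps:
Z = 1/14684 (Z = 2/(-7 + 29375) = 2/29368 = 2*(1/29368) = 1/14684 ≈ 6.8101e-5)
O = 2212435/77601241 (O = -12382*1/12926 - 11844*(-1/12007) = -6191/6463 + 11844/12007 = 2212435/77601241 ≈ 0.028510)
O - Z = 2212435/77601241 - 1*1/14684 = 2212435/77601241 - 1/14684 = 32409794299/1139496622844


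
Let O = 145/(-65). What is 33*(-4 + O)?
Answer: -2673/13 ≈ -205.62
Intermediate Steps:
O = -29/13 (O = 145*(-1/65) = -29/13 ≈ -2.2308)
33*(-4 + O) = 33*(-4 - 29/13) = 33*(-81/13) = -2673/13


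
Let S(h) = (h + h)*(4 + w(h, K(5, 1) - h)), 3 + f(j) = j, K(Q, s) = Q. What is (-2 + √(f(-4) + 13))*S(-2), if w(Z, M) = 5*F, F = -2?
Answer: -48 + 24*√6 ≈ 10.788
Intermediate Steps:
f(j) = -3 + j
w(Z, M) = -10 (w(Z, M) = 5*(-2) = -10)
S(h) = -12*h (S(h) = (h + h)*(4 - 10) = (2*h)*(-6) = -12*h)
(-2 + √(f(-4) + 13))*S(-2) = (-2 + √((-3 - 4) + 13))*(-12*(-2)) = (-2 + √(-7 + 13))*24 = (-2 + √6)*24 = -48 + 24*√6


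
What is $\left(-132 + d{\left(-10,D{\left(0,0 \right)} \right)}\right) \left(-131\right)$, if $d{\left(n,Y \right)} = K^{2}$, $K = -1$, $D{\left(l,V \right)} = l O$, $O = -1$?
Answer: $17161$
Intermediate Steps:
$D{\left(l,V \right)} = - l$ ($D{\left(l,V \right)} = l \left(-1\right) = - l$)
$d{\left(n,Y \right)} = 1$ ($d{\left(n,Y \right)} = \left(-1\right)^{2} = 1$)
$\left(-132 + d{\left(-10,D{\left(0,0 \right)} \right)}\right) \left(-131\right) = \left(-132 + 1\right) \left(-131\right) = \left(-131\right) \left(-131\right) = 17161$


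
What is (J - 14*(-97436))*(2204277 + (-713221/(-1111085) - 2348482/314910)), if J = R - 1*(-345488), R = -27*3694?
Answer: 41386985893666817559962/11663059245 ≈ 3.5486e+12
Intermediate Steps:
R = -99738
J = 245750 (J = -99738 - 1*(-345488) = -99738 + 345488 = 245750)
(J - 14*(-97436))*(2204277 + (-713221/(-1111085) - 2348482/314910)) = (245750 - 14*(-97436))*(2204277 + (-713221/(-1111085) - 2348482/314910)) = (245750 + 1364104)*(2204277 + (-713221*(-1/1111085) - 2348482*1/314910)) = 1609854*(2204277 + (713221/1111085 - 1174241/157455)) = 1609854*(2204277 - 238476269786/34989177735) = 1609854*(77125601253902809/34989177735) = 41386985893666817559962/11663059245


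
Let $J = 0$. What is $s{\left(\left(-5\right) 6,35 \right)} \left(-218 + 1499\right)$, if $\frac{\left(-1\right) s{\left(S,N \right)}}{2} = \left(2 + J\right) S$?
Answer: $153720$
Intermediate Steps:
$s{\left(S,N \right)} = - 4 S$ ($s{\left(S,N \right)} = - 2 \left(2 + 0\right) S = - 2 \cdot 2 S = - 4 S$)
$s{\left(\left(-5\right) 6,35 \right)} \left(-218 + 1499\right) = - 4 \left(\left(-5\right) 6\right) \left(-218 + 1499\right) = \left(-4\right) \left(-30\right) 1281 = 120 \cdot 1281 = 153720$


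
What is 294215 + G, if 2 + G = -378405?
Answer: -84192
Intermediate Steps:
G = -378407 (G = -2 - 378405 = -378407)
294215 + G = 294215 - 378407 = -84192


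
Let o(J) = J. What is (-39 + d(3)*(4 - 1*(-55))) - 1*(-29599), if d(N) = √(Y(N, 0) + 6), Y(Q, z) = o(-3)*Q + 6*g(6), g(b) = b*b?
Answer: 29560 + 59*√213 ≈ 30421.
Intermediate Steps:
g(b) = b²
Y(Q, z) = 216 - 3*Q (Y(Q, z) = -3*Q + 6*6² = -3*Q + 6*36 = -3*Q + 216 = 216 - 3*Q)
d(N) = √(222 - 3*N) (d(N) = √((216 - 3*N) + 6) = √(222 - 3*N))
(-39 + d(3)*(4 - 1*(-55))) - 1*(-29599) = (-39 + √(222 - 3*3)*(4 - 1*(-55))) - 1*(-29599) = (-39 + √(222 - 9)*(4 + 55)) + 29599 = (-39 + √213*59) + 29599 = (-39 + 59*√213) + 29599 = 29560 + 59*√213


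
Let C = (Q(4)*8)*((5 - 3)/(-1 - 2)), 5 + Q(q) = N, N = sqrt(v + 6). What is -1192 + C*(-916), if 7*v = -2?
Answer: -76856/3 + 29312*sqrt(70)/21 ≈ -13940.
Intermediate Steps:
v = -2/7 (v = (1/7)*(-2) = -2/7 ≈ -0.28571)
N = 2*sqrt(70)/7 (N = sqrt(-2/7 + 6) = sqrt(40/7) = 2*sqrt(70)/7 ≈ 2.3905)
Q(q) = -5 + 2*sqrt(70)/7
C = 80/3 - 32*sqrt(70)/21 (C = ((-5 + 2*sqrt(70)/7)*8)*((5 - 3)/(-1 - 2)) = (-40 + 16*sqrt(70)/7)*(2/(-3)) = (-40 + 16*sqrt(70)/7)*(2*(-1/3)) = (-40 + 16*sqrt(70)/7)*(-2/3) = 80/3 - 32*sqrt(70)/21 ≈ 13.918)
-1192 + C*(-916) = -1192 + (80/3 - 32*sqrt(70)/21)*(-916) = -1192 + (-73280/3 + 29312*sqrt(70)/21) = -76856/3 + 29312*sqrt(70)/21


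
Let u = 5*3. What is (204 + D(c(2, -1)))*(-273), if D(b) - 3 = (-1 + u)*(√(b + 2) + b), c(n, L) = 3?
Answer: -67977 - 3822*√5 ≈ -76523.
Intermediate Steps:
u = 15
D(b) = 3 + 14*b + 14*√(2 + b) (D(b) = 3 + (-1 + 15)*(√(b + 2) + b) = 3 + 14*(√(2 + b) + b) = 3 + 14*(b + √(2 + b)) = 3 + (14*b + 14*√(2 + b)) = 3 + 14*b + 14*√(2 + b))
(204 + D(c(2, -1)))*(-273) = (204 + (3 + 14*3 + 14*√(2 + 3)))*(-273) = (204 + (3 + 42 + 14*√5))*(-273) = (204 + (45 + 14*√5))*(-273) = (249 + 14*√5)*(-273) = -67977 - 3822*√5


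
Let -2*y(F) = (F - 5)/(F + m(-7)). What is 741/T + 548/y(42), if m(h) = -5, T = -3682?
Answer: -4036213/3682 ≈ -1096.2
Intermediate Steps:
y(F) = -½ (y(F) = -(F - 5)/(2*(F - 5)) = -(-5 + F)/(2*(-5 + F)) = -½*1 = -½)
741/T + 548/y(42) = 741/(-3682) + 548/(-½) = 741*(-1/3682) + 548*(-2) = -741/3682 - 1096 = -4036213/3682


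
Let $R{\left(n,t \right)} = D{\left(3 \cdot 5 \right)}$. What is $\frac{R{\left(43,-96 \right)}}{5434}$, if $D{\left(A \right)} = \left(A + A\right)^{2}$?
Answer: $\frac{450}{2717} \approx 0.16562$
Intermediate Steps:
$D{\left(A \right)} = 4 A^{2}$ ($D{\left(A \right)} = \left(2 A\right)^{2} = 4 A^{2}$)
$R{\left(n,t \right)} = 900$ ($R{\left(n,t \right)} = 4 \left(3 \cdot 5\right)^{2} = 4 \cdot 15^{2} = 4 \cdot 225 = 900$)
$\frac{R{\left(43,-96 \right)}}{5434} = \frac{900}{5434} = 900 \cdot \frac{1}{5434} = \frac{450}{2717}$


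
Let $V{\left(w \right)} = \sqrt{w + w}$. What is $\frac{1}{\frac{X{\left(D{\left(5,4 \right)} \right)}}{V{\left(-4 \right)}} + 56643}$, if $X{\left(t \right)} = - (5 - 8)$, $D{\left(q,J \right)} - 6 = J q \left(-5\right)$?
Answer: $\frac{151048}{8555811867} + \frac{2 i \sqrt{2}}{8555811867} \approx 1.7654 \cdot 10^{-5} + 3.3059 \cdot 10^{-10} i$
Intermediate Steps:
$D{\left(q,J \right)} = 6 - 5 J q$ ($D{\left(q,J \right)} = 6 + J q \left(-5\right) = 6 - 5 J q$)
$V{\left(w \right)} = \sqrt{2} \sqrt{w}$ ($V{\left(w \right)} = \sqrt{2 w} = \sqrt{2} \sqrt{w}$)
$X{\left(t \right)} = 3$ ($X{\left(t \right)} = \left(-1\right) \left(-3\right) = 3$)
$\frac{1}{\frac{X{\left(D{\left(5,4 \right)} \right)}}{V{\left(-4 \right)}} + 56643} = \frac{1}{\frac{3}{\sqrt{2} \sqrt{-4}} + 56643} = \frac{1}{\frac{3}{\sqrt{2} \cdot 2 i} + 56643} = \frac{1}{\frac{3}{2 i \sqrt{2}} + 56643} = \frac{1}{3 \left(- \frac{i \sqrt{2}}{4}\right) + 56643} = \frac{1}{- \frac{3 i \sqrt{2}}{4} + 56643} = \frac{1}{56643 - \frac{3 i \sqrt{2}}{4}}$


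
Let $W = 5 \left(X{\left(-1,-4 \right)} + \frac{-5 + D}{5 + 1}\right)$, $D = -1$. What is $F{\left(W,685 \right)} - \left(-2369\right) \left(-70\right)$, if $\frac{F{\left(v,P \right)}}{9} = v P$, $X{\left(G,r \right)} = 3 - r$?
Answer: $19120$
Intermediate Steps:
$W = 30$ ($W = 5 \left(\left(3 - -4\right) + \frac{-5 - 1}{5 + 1}\right) = 5 \left(\left(3 + 4\right) - \frac{6}{6}\right) = 5 \left(7 - 1\right) = 5 \cdot 6 = 30$)
$F{\left(v,P \right)} = 9 P v$ ($F{\left(v,P \right)} = 9 v P = 9 P v$)
$F{\left(W,685 \right)} - \left(-2369\right) \left(-70\right) = 9 \cdot 685 \cdot 30 - \left(-2369\right) \left(-70\right) = 184950 - 165830 = 19120$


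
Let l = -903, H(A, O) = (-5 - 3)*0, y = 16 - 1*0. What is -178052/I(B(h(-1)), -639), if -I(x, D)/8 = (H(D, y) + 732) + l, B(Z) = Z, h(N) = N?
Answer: -44513/342 ≈ -130.16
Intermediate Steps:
y = 16 (y = 16 + 0 = 16)
H(A, O) = 0 (H(A, O) = -8*0 = 0)
I(x, D) = 1368 (I(x, D) = -8*((0 + 732) - 903) = -8*(732 - 903) = -8*(-171) = 1368)
-178052/I(B(h(-1)), -639) = -178052/1368 = -178052*1/1368 = -44513/342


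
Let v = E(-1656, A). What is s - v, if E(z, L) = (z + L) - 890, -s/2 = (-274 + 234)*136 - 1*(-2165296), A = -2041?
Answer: -4315125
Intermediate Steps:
s = -4319712 (s = -2*((-274 + 234)*136 - 1*(-2165296)) = -2*(-40*136 + 2165296) = -2*(-5440 + 2165296) = -2*2159856 = -4319712)
E(z, L) = -890 + L + z (E(z, L) = (L + z) - 890 = -890 + L + z)
v = -4587 (v = -890 - 2041 - 1656 = -4587)
s - v = -4319712 - 1*(-4587) = -4319712 + 4587 = -4315125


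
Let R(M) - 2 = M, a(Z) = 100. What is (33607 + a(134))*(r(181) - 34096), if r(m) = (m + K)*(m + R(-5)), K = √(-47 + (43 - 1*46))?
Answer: -63301746 + 29999230*I*√2 ≈ -6.3302e+7 + 4.2425e+7*I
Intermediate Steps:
R(M) = 2 + M
K = 5*I*√2 (K = √(-47 + (43 - 46)) = √(-47 - 3) = √(-50) = 5*I*√2 ≈ 7.0711*I)
r(m) = (-3 + m)*(m + 5*I*√2) (r(m) = (m + 5*I*√2)*(m + (2 - 5)) = (m + 5*I*√2)*(m - 3) = (m + 5*I*√2)*(-3 + m) = (-3 + m)*(m + 5*I*√2))
(33607 + a(134))*(r(181) - 34096) = (33607 + 100)*((181² - 3*181 - 15*I*√2 + 5*I*181*√2) - 34096) = 33707*((32761 - 543 - 15*I*√2 + 905*I*√2) - 34096) = 33707*((32218 + 890*I*√2) - 34096) = 33707*(-1878 + 890*I*√2) = -63301746 + 29999230*I*√2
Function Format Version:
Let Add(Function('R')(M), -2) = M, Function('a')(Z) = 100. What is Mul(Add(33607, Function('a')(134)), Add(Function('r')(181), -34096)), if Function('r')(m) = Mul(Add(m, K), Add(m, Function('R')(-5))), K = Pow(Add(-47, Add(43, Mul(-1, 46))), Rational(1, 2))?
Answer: Add(-63301746, Mul(29999230, I, Pow(2, Rational(1, 2)))) ≈ Add(-6.3302e+7, Mul(4.2425e+7, I))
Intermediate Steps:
Function('R')(M) = Add(2, M)
K = Mul(5, I, Pow(2, Rational(1, 2))) (K = Pow(Add(-47, Add(43, -46)), Rational(1, 2)) = Pow(Add(-47, -3), Rational(1, 2)) = Pow(-50, Rational(1, 2)) = Mul(5, I, Pow(2, Rational(1, 2))) ≈ Mul(7.0711, I))
Function('r')(m) = Mul(Add(-3, m), Add(m, Mul(5, I, Pow(2, Rational(1, 2))))) (Function('r')(m) = Mul(Add(m, Mul(5, I, Pow(2, Rational(1, 2)))), Add(m, Add(2, -5))) = Mul(Add(m, Mul(5, I, Pow(2, Rational(1, 2)))), Add(m, -3)) = Mul(Add(m, Mul(5, I, Pow(2, Rational(1, 2)))), Add(-3, m)) = Mul(Add(-3, m), Add(m, Mul(5, I, Pow(2, Rational(1, 2))))))
Mul(Add(33607, Function('a')(134)), Add(Function('r')(181), -34096)) = Mul(Add(33607, 100), Add(Add(Pow(181, 2), Mul(-3, 181), Mul(-15, I, Pow(2, Rational(1, 2))), Mul(5, I, 181, Pow(2, Rational(1, 2)))), -34096)) = Mul(33707, Add(Add(32761, -543, Mul(-15, I, Pow(2, Rational(1, 2))), Mul(905, I, Pow(2, Rational(1, 2)))), -34096)) = Mul(33707, Add(Add(32218, Mul(890, I, Pow(2, Rational(1, 2)))), -34096)) = Mul(33707, Add(-1878, Mul(890, I, Pow(2, Rational(1, 2))))) = Add(-63301746, Mul(29999230, I, Pow(2, Rational(1, 2))))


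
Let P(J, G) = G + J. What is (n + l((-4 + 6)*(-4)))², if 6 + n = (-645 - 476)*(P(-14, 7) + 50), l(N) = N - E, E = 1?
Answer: 2324975524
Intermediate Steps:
l(N) = -1 + N (l(N) = N - 1*1 = N - 1 = -1 + N)
n = -48209 (n = -6 + (-645 - 476)*((7 - 14) + 50) = -6 - 1121*(-7 + 50) = -6 - 1121*43 = -6 - 48203 = -48209)
(n + l((-4 + 6)*(-4)))² = (-48209 + (-1 + (-4 + 6)*(-4)))² = (-48209 + (-1 + 2*(-4)))² = (-48209 + (-1 - 8))² = (-48209 - 9)² = (-48218)² = 2324975524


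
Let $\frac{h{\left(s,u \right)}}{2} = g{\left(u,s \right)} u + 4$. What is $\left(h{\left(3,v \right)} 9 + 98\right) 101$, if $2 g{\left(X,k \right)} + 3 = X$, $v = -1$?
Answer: $20806$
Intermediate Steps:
$g{\left(X,k \right)} = - \frac{3}{2} + \frac{X}{2}$
$h{\left(s,u \right)} = 8 + 2 u \left(- \frac{3}{2} + \frac{u}{2}\right)$ ($h{\left(s,u \right)} = 2 \left(\left(- \frac{3}{2} + \frac{u}{2}\right) u + 4\right) = 2 \left(u \left(- \frac{3}{2} + \frac{u}{2}\right) + 4\right) = 2 \left(4 + u \left(- \frac{3}{2} + \frac{u}{2}\right)\right) = 8 + 2 u \left(- \frac{3}{2} + \frac{u}{2}\right)$)
$\left(h{\left(3,v \right)} 9 + 98\right) 101 = \left(\left(8 - \left(-3 - 1\right)\right) 9 + 98\right) 101 = \left(\left(8 - -4\right) 9 + 98\right) 101 = \left(\left(8 + 4\right) 9 + 98\right) 101 = \left(12 \cdot 9 + 98\right) 101 = \left(108 + 98\right) 101 = 206 \cdot 101 = 20806$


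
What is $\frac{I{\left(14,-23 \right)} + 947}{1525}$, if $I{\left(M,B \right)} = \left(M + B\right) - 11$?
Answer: $\frac{927}{1525} \approx 0.60787$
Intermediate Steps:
$I{\left(M,B \right)} = -11 + B + M$ ($I{\left(M,B \right)} = \left(B + M\right) - 11 = -11 + B + M$)
$\frac{I{\left(14,-23 \right)} + 947}{1525} = \frac{\left(-11 - 23 + 14\right) + 947}{1525} = \frac{-20 + 947}{1525} = \frac{1}{1525} \cdot 927 = \frac{927}{1525}$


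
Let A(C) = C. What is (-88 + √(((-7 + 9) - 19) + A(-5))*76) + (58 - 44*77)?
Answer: -3418 + 76*I*√22 ≈ -3418.0 + 356.47*I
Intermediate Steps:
(-88 + √(((-7 + 9) - 19) + A(-5))*76) + (58 - 44*77) = (-88 + √(((-7 + 9) - 19) - 5)*76) + (58 - 44*77) = (-88 + √((2 - 19) - 5)*76) + (58 - 3388) = (-88 + √(-17 - 5)*76) - 3330 = (-88 + √(-22)*76) - 3330 = (-88 + (I*√22)*76) - 3330 = (-88 + 76*I*√22) - 3330 = -3418 + 76*I*√22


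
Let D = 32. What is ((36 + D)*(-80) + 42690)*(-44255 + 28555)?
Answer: -584825000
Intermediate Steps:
((36 + D)*(-80) + 42690)*(-44255 + 28555) = ((36 + 32)*(-80) + 42690)*(-44255 + 28555) = (68*(-80) + 42690)*(-15700) = (-5440 + 42690)*(-15700) = 37250*(-15700) = -584825000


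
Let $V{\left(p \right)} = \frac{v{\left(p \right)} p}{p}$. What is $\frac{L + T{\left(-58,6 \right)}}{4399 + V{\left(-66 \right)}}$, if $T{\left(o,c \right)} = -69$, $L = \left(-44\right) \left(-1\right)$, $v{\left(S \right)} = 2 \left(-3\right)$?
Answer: $- \frac{25}{4393} \approx -0.0056909$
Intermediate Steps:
$v{\left(S \right)} = -6$
$L = 44$
$V{\left(p \right)} = -6$ ($V{\left(p \right)} = \frac{\left(-6\right) p}{p} = -6$)
$\frac{L + T{\left(-58,6 \right)}}{4399 + V{\left(-66 \right)}} = \frac{44 - 69}{4399 - 6} = - \frac{25}{4393}$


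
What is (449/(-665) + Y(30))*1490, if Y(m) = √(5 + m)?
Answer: -133802/133 + 1490*√35 ≈ 7808.9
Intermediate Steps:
(449/(-665) + Y(30))*1490 = (449/(-665) + √(5 + 30))*1490 = (449*(-1/665) + √35)*1490 = (-449/665 + √35)*1490 = -133802/133 + 1490*√35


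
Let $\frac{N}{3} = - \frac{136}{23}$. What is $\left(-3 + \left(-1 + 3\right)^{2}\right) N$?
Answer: $- \frac{408}{23} \approx -17.739$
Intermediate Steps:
$N = - \frac{408}{23}$ ($N = 3 \left(- \frac{136}{23}\right) = - \frac{408}{23} \approx -17.739$)
$\left(-3 + \left(-1 + 3\right)^{2}\right) N = \left(-3 + \left(-1 + 3\right)^{2}\right) \left(- \frac{408}{23}\right) = \left(-3 + 2^{2}\right) \left(- \frac{408}{23}\right) = \left(-3 + 4\right) \left(- \frac{408}{23}\right) = 1 \left(- \frac{408}{23}\right) = - \frac{408}{23}$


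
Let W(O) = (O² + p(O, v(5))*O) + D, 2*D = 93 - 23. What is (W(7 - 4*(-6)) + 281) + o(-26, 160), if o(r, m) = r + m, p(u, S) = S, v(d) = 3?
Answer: 1504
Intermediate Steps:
o(r, m) = m + r
D = 35 (D = (93 - 23)/2 = (½)*70 = 35)
W(O) = 35 + O² + 3*O (W(O) = (O² + 3*O) + 35 = 35 + O² + 3*O)
(W(7 - 4*(-6)) + 281) + o(-26, 160) = ((35 + (7 - 4*(-6))² + 3*(7 - 4*(-6))) + 281) + (160 - 26) = ((35 + (7 + 24)² + 3*(7 + 24)) + 281) + 134 = ((35 + 31² + 3*31) + 281) + 134 = ((35 + 961 + 93) + 281) + 134 = (1089 + 281) + 134 = 1370 + 134 = 1504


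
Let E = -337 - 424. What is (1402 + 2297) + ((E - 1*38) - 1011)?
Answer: 1889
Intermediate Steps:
E = -761
(1402 + 2297) + ((E - 1*38) - 1011) = (1402 + 2297) + ((-761 - 1*38) - 1011) = 3699 + ((-761 - 38) - 1011) = 3699 + (-799 - 1011) = 3699 - 1810 = 1889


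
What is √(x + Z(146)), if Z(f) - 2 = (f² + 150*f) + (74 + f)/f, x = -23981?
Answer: √102522003/73 ≈ 138.70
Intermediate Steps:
Z(f) = 2 + f² + 150*f + (74 + f)/f (Z(f) = 2 + ((f² + 150*f) + (74 + f)/f) = 2 + (f² + 150*f + (74 + f)/f) = 2 + f² + 150*f + (74 + f)/f)
√(x + Z(146)) = √(-23981 + (3 + 146² + 74/146 + 150*146)) = √(-23981 + (3 + 21316 + 74*(1/146) + 21900)) = √(-23981 + (3 + 21316 + 37/73 + 21900)) = √(-23981 + 3155024/73) = √(1404411/73) = √102522003/73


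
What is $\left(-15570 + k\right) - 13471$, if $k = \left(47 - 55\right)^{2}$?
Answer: $-28977$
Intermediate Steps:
$k = 64$ ($k = \left(-8\right)^{2} = 64$)
$\left(-15570 + k\right) - 13471 = \left(-15570 + 64\right) - 13471 = -15506 - 13471 = -28977$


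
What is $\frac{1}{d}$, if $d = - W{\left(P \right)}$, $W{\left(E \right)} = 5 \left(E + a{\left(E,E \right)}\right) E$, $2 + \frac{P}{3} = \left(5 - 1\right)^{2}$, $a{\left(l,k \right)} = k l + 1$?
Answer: $- \frac{1}{379470} \approx -2.6353 \cdot 10^{-6}$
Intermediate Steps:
$a{\left(l,k \right)} = 1 + k l$
$P = 42$ ($P = -6 + 3 \left(5 - 1\right)^{2} = -6 + 3 \cdot 4^{2} = -6 + 3 \cdot 16 = -6 + 48 = 42$)
$W{\left(E \right)} = 5 E \left(1 + E + E^{2}\right)$ ($W{\left(E \right)} = 5 \left(E + \left(1 + E E\right)\right) E = 5 \left(E + \left(1 + E^{2}\right)\right) E = 5 \left(1 + E + E^{2}\right) E = 5 E \left(1 + E + E^{2}\right)$)
$d = -379470$ ($d = - 5 \cdot 42 \left(1 + 42 + 42^{2}\right) = - 5 \cdot 42 \left(1 + 42 + 1764\right) = - 5 \cdot 42 \cdot 1807 = \left(-1\right) 379470 = -379470$)
$\frac{1}{d} = \frac{1}{-379470} = - \frac{1}{379470}$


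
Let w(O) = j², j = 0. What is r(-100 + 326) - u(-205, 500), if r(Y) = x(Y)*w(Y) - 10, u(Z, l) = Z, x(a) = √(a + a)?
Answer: 195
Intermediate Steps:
w(O) = 0 (w(O) = 0² = 0)
x(a) = √2*√a (x(a) = √(2*a) = √2*√a)
r(Y) = -10 (r(Y) = (√2*√Y)*0 - 10 = 0 - 10 = -10)
r(-100 + 326) - u(-205, 500) = -10 - 1*(-205) = -10 + 205 = 195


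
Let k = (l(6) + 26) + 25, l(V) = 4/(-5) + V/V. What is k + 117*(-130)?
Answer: -75794/5 ≈ -15159.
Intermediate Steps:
l(V) = ⅕ (l(V) = 4*(-⅕) + 1 = -⅘ + 1 = ⅕)
k = 256/5 (k = (⅕ + 26) + 25 = 131/5 + 25 = 256/5 ≈ 51.200)
k + 117*(-130) = 256/5 + 117*(-130) = 256/5 - 15210 = -75794/5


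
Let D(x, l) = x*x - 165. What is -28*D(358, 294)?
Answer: -3583972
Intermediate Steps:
D(x, l) = -165 + x² (D(x, l) = x² - 165 = -165 + x²)
-28*D(358, 294) = -28*(-165 + 358²) = -28*(-165 + 128164) = -28*127999 = -3583972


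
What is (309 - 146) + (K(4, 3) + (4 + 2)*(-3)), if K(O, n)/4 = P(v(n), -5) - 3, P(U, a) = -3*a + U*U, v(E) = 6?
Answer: 337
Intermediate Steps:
P(U, a) = U² - 3*a (P(U, a) = -3*a + U² = U² - 3*a)
K(O, n) = 192 (K(O, n) = 4*((6² - 3*(-5)) - 3) = 4*((36 + 15) - 3) = 4*(51 - 3) = 4*48 = 192)
(309 - 146) + (K(4, 3) + (4 + 2)*(-3)) = (309 - 146) + (192 + (4 + 2)*(-3)) = 163 + (192 + 6*(-3)) = 163 + (192 - 18) = 163 + 174 = 337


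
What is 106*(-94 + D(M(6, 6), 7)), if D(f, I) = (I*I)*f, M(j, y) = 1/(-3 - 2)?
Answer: -55014/5 ≈ -11003.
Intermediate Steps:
M(j, y) = -⅕ (M(j, y) = 1/(-5) = -⅕)
D(f, I) = f*I² (D(f, I) = I²*f = f*I²)
106*(-94 + D(M(6, 6), 7)) = 106*(-94 - ⅕*7²) = 106*(-94 - ⅕*49) = 106*(-94 - 49/5) = 106*(-519/5) = -55014/5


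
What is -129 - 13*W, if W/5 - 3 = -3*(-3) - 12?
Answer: -129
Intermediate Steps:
W = 0 (W = 15 + 5*(-3*(-3) - 12) = 15 + 5*(9 - 12) = 15 + 5*(-3) = 15 - 15 = 0)
-129 - 13*W = -129 - 13*0 = -129 + 0 = -129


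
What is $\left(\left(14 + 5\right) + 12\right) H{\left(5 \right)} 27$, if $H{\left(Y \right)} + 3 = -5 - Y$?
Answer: $-10881$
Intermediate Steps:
$H{\left(Y \right)} = -8 - Y$ ($H{\left(Y \right)} = -3 - \left(5 + Y\right) = -8 - Y$)
$\left(\left(14 + 5\right) + 12\right) H{\left(5 \right)} 27 = \left(\left(14 + 5\right) + 12\right) \left(-8 - 5\right) 27 = \left(19 + 12\right) \left(-8 - 5\right) 27 = 31 \left(-13\right) 27 = \left(-403\right) 27 = -10881$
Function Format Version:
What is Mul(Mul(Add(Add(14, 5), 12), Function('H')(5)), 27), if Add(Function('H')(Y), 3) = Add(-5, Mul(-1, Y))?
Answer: -10881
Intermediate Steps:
Function('H')(Y) = Add(-8, Mul(-1, Y)) (Function('H')(Y) = Add(-3, Add(-5, Mul(-1, Y))) = Add(-8, Mul(-1, Y)))
Mul(Mul(Add(Add(14, 5), 12), Function('H')(5)), 27) = Mul(Mul(Add(Add(14, 5), 12), Add(-8, Mul(-1, 5))), 27) = Mul(Mul(Add(19, 12), Add(-8, -5)), 27) = Mul(Mul(31, -13), 27) = Mul(-403, 27) = -10881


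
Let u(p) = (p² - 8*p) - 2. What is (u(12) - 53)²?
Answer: 49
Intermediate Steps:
u(p) = -2 + p² - 8*p
(u(12) - 53)² = ((-2 + 12² - 8*12) - 53)² = ((-2 + 144 - 96) - 53)² = (46 - 53)² = (-7)² = 49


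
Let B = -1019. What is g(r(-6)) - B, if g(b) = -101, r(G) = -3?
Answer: 918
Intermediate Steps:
g(r(-6)) - B = -101 - 1*(-1019) = -101 + 1019 = 918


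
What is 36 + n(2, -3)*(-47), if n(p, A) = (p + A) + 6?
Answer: -199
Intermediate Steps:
n(p, A) = 6 + A + p (n(p, A) = (A + p) + 6 = 6 + A + p)
36 + n(2, -3)*(-47) = 36 + (6 - 3 + 2)*(-47) = 36 + 5*(-47) = 36 - 235 = -199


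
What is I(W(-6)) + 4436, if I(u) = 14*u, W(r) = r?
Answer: 4352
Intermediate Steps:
I(W(-6)) + 4436 = 14*(-6) + 4436 = -84 + 4436 = 4352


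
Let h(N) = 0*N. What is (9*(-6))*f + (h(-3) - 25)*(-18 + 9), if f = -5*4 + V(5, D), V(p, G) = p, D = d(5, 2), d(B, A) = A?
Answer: 1035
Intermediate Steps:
h(N) = 0
D = 2
f = -15 (f = -5*4 + 5 = -20 + 5 = -15)
(9*(-6))*f + (h(-3) - 25)*(-18 + 9) = (9*(-6))*(-15) + (0 - 25)*(-18 + 9) = -54*(-15) - 25*(-9) = 810 + 225 = 1035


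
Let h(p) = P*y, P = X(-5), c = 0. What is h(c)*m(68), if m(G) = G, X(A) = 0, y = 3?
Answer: 0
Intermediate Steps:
P = 0
h(p) = 0 (h(p) = 0*3 = 0)
h(c)*m(68) = 0*68 = 0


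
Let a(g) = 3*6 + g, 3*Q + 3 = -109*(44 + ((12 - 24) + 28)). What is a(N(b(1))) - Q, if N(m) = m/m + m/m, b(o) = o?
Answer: 2201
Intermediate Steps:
N(m) = 2 (N(m) = 1 + 1 = 2)
Q = -2181 (Q = -1 + (-109*(44 + ((12 - 24) + 28)))/3 = -1 + (-109*(44 + (-12 + 28)))/3 = -1 + (-109*(44 + 16))/3 = -1 + (-109*60)/3 = -1 + (1/3)*(-6540) = -1 - 2180 = -2181)
a(g) = 18 + g
a(N(b(1))) - Q = (18 + 2) - 1*(-2181) = 20 + 2181 = 2201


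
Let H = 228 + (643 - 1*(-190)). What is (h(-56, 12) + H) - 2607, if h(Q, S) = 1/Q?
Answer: -86577/56 ≈ -1546.0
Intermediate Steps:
H = 1061 (H = 228 + (643 + 190) = 228 + 833 = 1061)
(h(-56, 12) + H) - 2607 = (1/(-56) + 1061) - 2607 = (-1/56 + 1061) - 2607 = 59415/56 - 2607 = -86577/56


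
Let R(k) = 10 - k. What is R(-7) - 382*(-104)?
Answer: 39745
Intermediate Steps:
R(-7) - 382*(-104) = (10 - 1*(-7)) - 382*(-104) = (10 + 7) + 39728 = 17 + 39728 = 39745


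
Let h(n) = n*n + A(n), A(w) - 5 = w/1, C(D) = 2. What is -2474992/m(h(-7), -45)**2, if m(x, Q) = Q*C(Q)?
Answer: -618748/2025 ≈ -305.55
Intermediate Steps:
A(w) = 5 + w (A(w) = 5 + w/1 = 5 + w*1 = 5 + w)
h(n) = 5 + n + n**2 (h(n) = n*n + (5 + n) = n**2 + (5 + n) = 5 + n + n**2)
m(x, Q) = 2*Q (m(x, Q) = Q*2 = 2*Q)
-2474992/m(h(-7), -45)**2 = -2474992/((2*(-45))**2) = -2474992/((-90)**2) = -2474992/8100 = -2474992*1/8100 = -618748/2025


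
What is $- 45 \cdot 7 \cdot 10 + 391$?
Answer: $-2759$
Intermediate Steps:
$- 45 \cdot 7 \cdot 10 + 391 = \left(-45\right) 70 + 391 = -3150 + 391 = -2759$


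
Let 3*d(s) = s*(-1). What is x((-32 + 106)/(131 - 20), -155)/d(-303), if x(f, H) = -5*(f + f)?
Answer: -20/303 ≈ -0.066007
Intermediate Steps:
d(s) = -s/3 (d(s) = (s*(-1))/3 = (-s)/3 = -s/3)
x(f, H) = -10*f
x((-32 + 106)/(131 - 20), -155)/d(-303) = (-10*(-32 + 106)/(131 - 20))/((-⅓*(-303))) = -740/111/101 = -740/111*(1/101) = -10*⅔*(1/101) = -20/3*1/101 = -20/303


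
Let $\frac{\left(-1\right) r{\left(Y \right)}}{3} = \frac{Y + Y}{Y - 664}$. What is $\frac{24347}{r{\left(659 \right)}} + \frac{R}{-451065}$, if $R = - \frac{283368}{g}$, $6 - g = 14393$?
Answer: $\frac{263331590783951}{8553124300290} \approx 30.788$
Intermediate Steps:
$g = -14387$ ($g = 6 - 14393 = -14387$)
$r{\left(Y \right)} = - \frac{6 Y}{-664 + Y}$ ($r{\left(Y \right)} = - 3 \frac{Y + Y}{Y - 664} = - 3 \frac{2 Y}{-664 + Y} = - \frac{6 Y}{-664 + Y}$)
$R = \frac{283368}{14387}$ ($R = - \frac{283368}{-14387} = \left(-283368\right) \left(- \frac{1}{14387}\right) = \frac{283368}{14387} \approx 19.696$)
$\frac{24347}{r{\left(659 \right)}} + \frac{R}{-451065} = \frac{24347}{\left(-6\right) 659 \frac{1}{-664 + 659}} + \frac{283368}{14387 \left(-451065\right)} = \frac{24347}{\left(-6\right) 659 \frac{1}{-5}} + \frac{283368}{14387} \left(- \frac{1}{451065}\right) = \frac{24347}{\left(-6\right) 659 \left(- \frac{1}{5}\right)} - \frac{94456}{2163157385} = \frac{24347}{\frac{3954}{5}} - \frac{94456}{2163157385} = 24347 \cdot \frac{5}{3954} - \frac{94456}{2163157385} = \frac{121735}{3954} - \frac{94456}{2163157385} = \frac{263331590783951}{8553124300290}$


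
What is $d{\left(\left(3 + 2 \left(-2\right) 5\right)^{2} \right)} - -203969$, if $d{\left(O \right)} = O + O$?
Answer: $204547$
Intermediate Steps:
$d{\left(O \right)} = 2 O$
$d{\left(\left(3 + 2 \left(-2\right) 5\right)^{2} \right)} - -203969 = 2 \left(3 + 2 \left(-2\right) 5\right)^{2} - -203969 = 2 \left(3 - 20\right)^{2} + 203969 = 2 \left(-17\right)^{2} + 203969 = 2 \cdot 289 + 203969 = 578 + 203969 = 204547$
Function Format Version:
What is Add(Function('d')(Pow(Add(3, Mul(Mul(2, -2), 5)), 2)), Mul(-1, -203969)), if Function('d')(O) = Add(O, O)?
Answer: 204547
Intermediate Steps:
Function('d')(O) = Mul(2, O)
Add(Function('d')(Pow(Add(3, Mul(Mul(2, -2), 5)), 2)), Mul(-1, -203969)) = Add(Mul(2, Pow(Add(3, Mul(Mul(2, -2), 5)), 2)), Mul(-1, -203969)) = Add(Mul(2, Pow(Add(3, Mul(-4, 5)), 2)), 203969) = Add(Mul(2, Pow(Add(3, -20), 2)), 203969) = Add(Mul(2, Pow(-17, 2)), 203969) = Add(Mul(2, 289), 203969) = Add(578, 203969) = 204547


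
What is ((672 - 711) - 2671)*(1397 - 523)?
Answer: -2368540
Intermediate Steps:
((672 - 711) - 2671)*(1397 - 523) = (-39 - 2671)*874 = -2710*874 = -2368540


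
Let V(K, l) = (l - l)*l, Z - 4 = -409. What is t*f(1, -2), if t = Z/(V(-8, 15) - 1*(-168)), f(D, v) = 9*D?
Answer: -1215/56 ≈ -21.696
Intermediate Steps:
Z = -405 (Z = 4 - 409 = -405)
V(K, l) = 0 (V(K, l) = 0*l = 0)
t = -135/56 (t = -405/(0 - 1*(-168)) = -405/(0 + 168) = -405/168 = -405*1/168 = -135/56 ≈ -2.4107)
t*f(1, -2) = -1215/56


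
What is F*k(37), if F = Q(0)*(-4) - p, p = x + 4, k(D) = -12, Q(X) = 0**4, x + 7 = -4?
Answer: -84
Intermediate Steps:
x = -11 (x = -7 - 4 = -11)
Q(X) = 0
p = -7 (p = -11 + 4 = -7)
F = 7 (F = 0*(-4) - 1*(-7) = 0 + 7 = 7)
F*k(37) = 7*(-12) = -84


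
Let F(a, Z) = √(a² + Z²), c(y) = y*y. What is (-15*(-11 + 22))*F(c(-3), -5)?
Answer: -165*√106 ≈ -1698.8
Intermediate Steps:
c(y) = y²
F(a, Z) = √(Z² + a²)
(-15*(-11 + 22))*F(c(-3), -5) = (-15*(-11 + 22))*√((-5)² + ((-3)²)²) = (-15*11)*√(25 + 9²) = -165*√(25 + 81) = -165*√106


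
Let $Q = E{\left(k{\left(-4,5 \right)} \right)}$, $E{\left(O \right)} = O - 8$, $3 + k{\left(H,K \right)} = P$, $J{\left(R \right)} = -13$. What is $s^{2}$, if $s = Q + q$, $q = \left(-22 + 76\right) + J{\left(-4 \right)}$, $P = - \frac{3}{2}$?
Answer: $\frac{3249}{4} \approx 812.25$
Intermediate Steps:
$P = - \frac{3}{2}$ ($P = \left(-3\right) \frac{1}{2} = - \frac{3}{2} \approx -1.5$)
$k{\left(H,K \right)} = - \frac{9}{2}$ ($k{\left(H,K \right)} = -3 - \frac{3}{2} = - \frac{9}{2}$)
$E{\left(O \right)} = -8 + O$
$Q = - \frac{25}{2}$ ($Q = -8 - \frac{9}{2} = - \frac{25}{2} \approx -12.5$)
$q = 41$ ($q = \left(-22 + 76\right) - 13 = 54 - 13 = 41$)
$s = \frac{57}{2}$ ($s = - \frac{25}{2} + 41 = \frac{57}{2} \approx 28.5$)
$s^{2} = \left(\frac{57}{2}\right)^{2} = \frac{3249}{4}$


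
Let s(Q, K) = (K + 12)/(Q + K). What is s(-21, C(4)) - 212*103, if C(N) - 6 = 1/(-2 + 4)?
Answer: -633281/29 ≈ -21837.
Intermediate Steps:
C(N) = 13/2 (C(N) = 6 + 1/(-2 + 4) = 6 + 1/2 = 6 + ½ = 13/2)
s(Q, K) = (12 + K)/(K + Q)
s(-21, C(4)) - 212*103 = (12 + 13/2)/(13/2 - 21) - 212*103 = (37/2)/(-29/2) - 21836 = -2/29*37/2 - 21836 = -37/29 - 21836 = -633281/29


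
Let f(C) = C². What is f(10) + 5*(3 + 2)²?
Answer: 225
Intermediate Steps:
f(10) + 5*(3 + 2)² = 10² + 5*(3 + 2)² = 100 + 5*5² = 100 + 5*25 = 100 + 125 = 225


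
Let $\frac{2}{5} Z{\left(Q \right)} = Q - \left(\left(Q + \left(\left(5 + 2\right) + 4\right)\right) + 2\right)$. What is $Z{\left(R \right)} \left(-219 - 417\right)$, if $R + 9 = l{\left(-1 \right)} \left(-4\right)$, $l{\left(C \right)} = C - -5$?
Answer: $20670$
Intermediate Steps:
$l{\left(C \right)} = 5 + C$ ($l{\left(C \right)} = C + 5 = 5 + C$)
$R = -25$ ($R = -9 + \left(5 - 1\right) \left(-4\right) = -9 + 4 \left(-4\right) = -9 - 16 = -25$)
$Z{\left(Q \right)} = - \frac{65}{2}$ ($Z{\left(Q \right)} = \frac{5 \left(Q - \left(\left(Q + \left(\left(5 + 2\right) + 4\right)\right) + 2\right)\right)}{2} = \frac{5 \left(Q - \left(\left(Q + \left(7 + 4\right)\right) + 2\right)\right)}{2} = \frac{5 \left(Q - \left(\left(Q + 11\right) + 2\right)\right)}{2} = \frac{5 \left(Q - \left(\left(11 + Q\right) + 2\right)\right)}{2} = \frac{5 \left(Q - \left(13 + Q\right)\right)}{2} = \frac{5}{2} \left(-13\right) = - \frac{65}{2}$)
$Z{\left(R \right)} \left(-219 - 417\right) = - \frac{65 \left(-219 - 417\right)}{2} = \left(- \frac{65}{2}\right) \left(-636\right) = 20670$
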